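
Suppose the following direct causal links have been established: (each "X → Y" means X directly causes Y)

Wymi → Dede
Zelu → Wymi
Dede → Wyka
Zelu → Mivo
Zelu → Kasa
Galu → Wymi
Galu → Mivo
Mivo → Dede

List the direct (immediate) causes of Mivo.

Galu, Zelu → Mivo with nothing further upstream stated.

Galu, Zelu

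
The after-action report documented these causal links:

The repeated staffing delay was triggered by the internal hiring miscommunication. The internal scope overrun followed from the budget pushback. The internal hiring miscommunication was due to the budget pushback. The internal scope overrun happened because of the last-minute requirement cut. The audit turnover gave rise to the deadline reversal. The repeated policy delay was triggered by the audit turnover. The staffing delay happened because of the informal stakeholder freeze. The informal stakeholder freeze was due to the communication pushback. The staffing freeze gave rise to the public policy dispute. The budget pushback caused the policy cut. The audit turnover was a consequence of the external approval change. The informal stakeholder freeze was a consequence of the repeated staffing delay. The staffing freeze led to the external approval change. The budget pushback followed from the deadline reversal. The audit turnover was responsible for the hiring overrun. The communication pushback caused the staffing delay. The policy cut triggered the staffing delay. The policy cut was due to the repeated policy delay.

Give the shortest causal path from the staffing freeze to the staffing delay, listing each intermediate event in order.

the staffing freeze → the external approval change
the external approval change → the audit turnover
the audit turnover → the repeated policy delay
the repeated policy delay → the policy cut
the policy cut → the staffing delay
Length: 5 steps.

the staffing freeze → the external approval change → the audit turnover → the repeated policy delay → the policy cut → the staffing delay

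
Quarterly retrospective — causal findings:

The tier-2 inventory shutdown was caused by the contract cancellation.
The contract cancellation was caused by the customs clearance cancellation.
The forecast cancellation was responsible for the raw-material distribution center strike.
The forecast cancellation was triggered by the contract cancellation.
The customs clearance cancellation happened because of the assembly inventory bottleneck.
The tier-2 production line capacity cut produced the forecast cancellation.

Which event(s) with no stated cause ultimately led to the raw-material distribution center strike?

the assembly inventory bottleneck, the tier-2 production line capacity cut

Tracing upstream from the raw-material distribution center strike: the raw-material distribution center strike ← the forecast cancellation ← the contract cancellation ← the customs clearance cancellation ← the assembly inventory bottleneck.
A separate upstream branch: the raw-material distribution center strike ← the forecast cancellation ← the tier-2 production line capacity cut.
Each of those chain origins has no stated cause.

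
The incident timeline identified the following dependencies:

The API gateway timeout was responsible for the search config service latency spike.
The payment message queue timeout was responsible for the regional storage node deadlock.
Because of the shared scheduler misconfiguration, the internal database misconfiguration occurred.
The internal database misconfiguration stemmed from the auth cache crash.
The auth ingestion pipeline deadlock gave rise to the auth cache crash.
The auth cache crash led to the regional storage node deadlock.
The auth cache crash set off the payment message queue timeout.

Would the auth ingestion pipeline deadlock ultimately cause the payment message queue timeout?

Yes

There is a causal chain: the auth ingestion pipeline deadlock → the auth cache crash → the payment message queue timeout.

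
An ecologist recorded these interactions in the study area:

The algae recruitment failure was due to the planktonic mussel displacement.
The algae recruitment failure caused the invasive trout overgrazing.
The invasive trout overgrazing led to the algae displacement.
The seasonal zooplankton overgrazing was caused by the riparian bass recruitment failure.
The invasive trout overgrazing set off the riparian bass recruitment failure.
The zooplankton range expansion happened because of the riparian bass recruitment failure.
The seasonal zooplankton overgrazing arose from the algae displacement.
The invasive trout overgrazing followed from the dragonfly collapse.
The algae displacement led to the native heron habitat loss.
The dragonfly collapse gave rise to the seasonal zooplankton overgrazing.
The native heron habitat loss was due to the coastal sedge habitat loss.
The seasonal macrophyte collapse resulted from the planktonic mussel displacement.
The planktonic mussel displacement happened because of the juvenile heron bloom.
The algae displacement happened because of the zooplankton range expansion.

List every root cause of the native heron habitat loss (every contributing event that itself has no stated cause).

the coastal sedge habitat loss, the dragonfly collapse, the juvenile heron bloom

Tracing upstream from the native heron habitat loss: the native heron habitat loss ← the coastal sedge habitat loss.
A separate upstream branch: the native heron habitat loss ← the algae displacement ← the invasive trout overgrazing ← the algae recruitment failure ← the planktonic mussel displacement ← the juvenile heron bloom.
A separate upstream branch: the native heron habitat loss ← the algae displacement ← the invasive trout overgrazing ← the dragonfly collapse.
Each of those chain origins has no stated cause.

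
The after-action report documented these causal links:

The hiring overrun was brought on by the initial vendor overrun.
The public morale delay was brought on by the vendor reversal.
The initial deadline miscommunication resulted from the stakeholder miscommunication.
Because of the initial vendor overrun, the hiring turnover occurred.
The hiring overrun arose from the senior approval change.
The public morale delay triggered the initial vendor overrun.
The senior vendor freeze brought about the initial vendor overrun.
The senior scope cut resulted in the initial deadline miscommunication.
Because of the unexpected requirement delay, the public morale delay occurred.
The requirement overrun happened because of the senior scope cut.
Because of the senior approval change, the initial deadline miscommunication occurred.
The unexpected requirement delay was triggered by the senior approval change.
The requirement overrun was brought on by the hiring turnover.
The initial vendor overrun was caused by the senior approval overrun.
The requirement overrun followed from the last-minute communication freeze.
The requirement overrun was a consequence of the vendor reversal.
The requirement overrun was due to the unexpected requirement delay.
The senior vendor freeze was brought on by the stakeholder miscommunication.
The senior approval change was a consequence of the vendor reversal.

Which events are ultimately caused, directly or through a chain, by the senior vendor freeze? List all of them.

the hiring overrun, the hiring turnover, the initial vendor overrun, the requirement overrun

Direct effects: the initial vendor overrun.
2 steps out: the hiring overrun, the hiring turnover.
3 steps out: the requirement overrun.
Not reachable from it: the stakeholder miscommunication, the vendor reversal, the senior approval overrun, the senior approval change, the unexpected requirement delay, the public morale delay, the last-minute communication freeze, the senior scope cut, the initial deadline miscommunication.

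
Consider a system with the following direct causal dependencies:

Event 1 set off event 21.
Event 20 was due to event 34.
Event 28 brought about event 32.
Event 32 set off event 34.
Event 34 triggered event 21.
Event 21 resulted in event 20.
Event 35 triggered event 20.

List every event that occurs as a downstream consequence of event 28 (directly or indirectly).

event 20, event 21, event 32, event 34

Direct effects: event 32.
2 steps out: event 34.
3 steps out: event 21, event 20.
Not reachable from it: event 35, event 1.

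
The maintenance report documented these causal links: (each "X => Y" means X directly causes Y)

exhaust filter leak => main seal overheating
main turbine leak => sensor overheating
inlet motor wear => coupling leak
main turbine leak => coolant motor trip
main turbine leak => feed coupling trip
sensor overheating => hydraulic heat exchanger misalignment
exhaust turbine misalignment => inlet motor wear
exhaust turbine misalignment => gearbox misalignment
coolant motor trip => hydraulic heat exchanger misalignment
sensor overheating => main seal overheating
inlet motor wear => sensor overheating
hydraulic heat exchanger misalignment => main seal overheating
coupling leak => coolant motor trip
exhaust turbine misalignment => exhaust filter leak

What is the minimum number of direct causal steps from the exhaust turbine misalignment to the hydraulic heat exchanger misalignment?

Shortest chain: the exhaust turbine misalignment → the inlet motor wear → the sensor overheating → the hydraulic heat exchanger misalignment.

3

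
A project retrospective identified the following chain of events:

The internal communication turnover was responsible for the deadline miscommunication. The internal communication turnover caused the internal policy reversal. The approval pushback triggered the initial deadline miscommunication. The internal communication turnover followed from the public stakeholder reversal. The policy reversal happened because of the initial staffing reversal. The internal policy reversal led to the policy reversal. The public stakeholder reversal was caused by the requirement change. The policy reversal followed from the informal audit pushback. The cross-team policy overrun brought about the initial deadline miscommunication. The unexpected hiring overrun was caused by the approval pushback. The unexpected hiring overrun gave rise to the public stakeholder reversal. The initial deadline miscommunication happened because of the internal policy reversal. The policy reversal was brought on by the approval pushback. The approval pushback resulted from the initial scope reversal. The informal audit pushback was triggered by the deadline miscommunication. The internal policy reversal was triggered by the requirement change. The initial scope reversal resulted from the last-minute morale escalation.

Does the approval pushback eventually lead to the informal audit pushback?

There is a causal chain: the approval pushback → the unexpected hiring overrun → the public stakeholder reversal → the internal communication turnover → the deadline miscommunication → the informal audit pushback.

Yes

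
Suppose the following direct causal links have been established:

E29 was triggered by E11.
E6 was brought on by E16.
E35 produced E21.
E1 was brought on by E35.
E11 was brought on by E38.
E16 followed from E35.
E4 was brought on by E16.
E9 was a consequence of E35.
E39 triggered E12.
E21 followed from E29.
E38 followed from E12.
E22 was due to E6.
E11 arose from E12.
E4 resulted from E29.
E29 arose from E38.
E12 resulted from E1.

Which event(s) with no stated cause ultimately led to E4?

E35, E39

Tracing upstream from E4: E4 ← E16 ← E35.
A separate upstream branch: E4 ← E29 ← E38 ← E12 ← E39.
Each of those chain origins has no stated cause.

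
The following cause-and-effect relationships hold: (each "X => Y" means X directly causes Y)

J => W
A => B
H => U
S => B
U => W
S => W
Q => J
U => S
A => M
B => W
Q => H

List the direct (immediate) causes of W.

B, J, S, U

Upstream contributors include Q, H, A, but only B, J, S, U feed directly into W.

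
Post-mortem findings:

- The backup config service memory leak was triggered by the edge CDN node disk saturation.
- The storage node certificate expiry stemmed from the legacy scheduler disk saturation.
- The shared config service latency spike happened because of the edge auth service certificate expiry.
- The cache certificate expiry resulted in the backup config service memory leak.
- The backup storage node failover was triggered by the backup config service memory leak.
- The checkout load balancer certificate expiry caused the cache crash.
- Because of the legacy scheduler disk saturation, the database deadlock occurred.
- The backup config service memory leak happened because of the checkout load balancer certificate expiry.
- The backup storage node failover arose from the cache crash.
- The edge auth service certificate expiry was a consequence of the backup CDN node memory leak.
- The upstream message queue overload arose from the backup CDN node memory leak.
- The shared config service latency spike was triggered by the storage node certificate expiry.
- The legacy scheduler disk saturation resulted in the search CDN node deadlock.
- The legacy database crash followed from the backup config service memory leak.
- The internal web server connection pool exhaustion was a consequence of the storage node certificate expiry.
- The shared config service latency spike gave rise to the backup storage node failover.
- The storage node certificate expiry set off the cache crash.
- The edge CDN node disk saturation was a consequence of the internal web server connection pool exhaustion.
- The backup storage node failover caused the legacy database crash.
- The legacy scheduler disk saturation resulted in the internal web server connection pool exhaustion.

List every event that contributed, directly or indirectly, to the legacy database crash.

the backup CDN node memory leak, the backup config service memory leak, the backup storage node failover, the cache certificate expiry, the cache crash, the checkout load balancer certificate expiry, the edge CDN node disk saturation, the edge auth service certificate expiry, the internal web server connection pool exhaustion, the legacy scheduler disk saturation, the shared config service latency spike, the storage node certificate expiry

Immediate causes of the legacy database crash: the backup config service memory leak, the backup storage node failover.
Further upstream: the backup CDN node memory leak, the legacy scheduler disk saturation, the checkout load balancer certificate expiry, the storage node certificate expiry, the internal web server connection pool exhaustion, the edge auth service certificate expiry, the cache crash, the edge CDN node disk saturation, the shared config service latency spike, the cache certificate expiry.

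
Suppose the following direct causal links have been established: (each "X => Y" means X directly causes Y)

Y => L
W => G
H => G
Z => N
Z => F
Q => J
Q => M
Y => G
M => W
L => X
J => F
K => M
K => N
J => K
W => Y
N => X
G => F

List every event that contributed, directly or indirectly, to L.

Immediate cause of L: Y.
Further upstream: Q, J, K, M, W.

J, K, M, Q, W, Y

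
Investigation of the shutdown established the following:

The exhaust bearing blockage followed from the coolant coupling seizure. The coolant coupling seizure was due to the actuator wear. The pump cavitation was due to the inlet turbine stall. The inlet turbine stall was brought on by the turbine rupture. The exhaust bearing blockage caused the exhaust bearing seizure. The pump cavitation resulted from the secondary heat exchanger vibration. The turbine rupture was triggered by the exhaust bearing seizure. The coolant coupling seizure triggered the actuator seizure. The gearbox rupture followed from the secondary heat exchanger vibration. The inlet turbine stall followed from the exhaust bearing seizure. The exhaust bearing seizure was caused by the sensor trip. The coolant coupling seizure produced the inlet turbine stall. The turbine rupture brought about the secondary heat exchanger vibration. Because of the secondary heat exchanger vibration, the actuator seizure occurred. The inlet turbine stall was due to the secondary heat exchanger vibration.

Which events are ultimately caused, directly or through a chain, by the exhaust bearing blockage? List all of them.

the actuator seizure, the exhaust bearing seizure, the gearbox rupture, the inlet turbine stall, the pump cavitation, the secondary heat exchanger vibration, the turbine rupture

Direct effects: the exhaust bearing seizure.
2 steps out: the turbine rupture, the inlet turbine stall.
3 steps out: the secondary heat exchanger vibration, the pump cavitation.
4 steps out: the actuator seizure, the gearbox rupture.
Not reachable from it: the actuator wear, the coolant coupling seizure, the sensor trip.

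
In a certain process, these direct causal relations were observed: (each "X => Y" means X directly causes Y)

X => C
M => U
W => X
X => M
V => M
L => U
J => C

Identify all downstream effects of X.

C, M, U

Direct effects: M, C.
2 steps out: U.
Not reachable from it: J, W, V, L.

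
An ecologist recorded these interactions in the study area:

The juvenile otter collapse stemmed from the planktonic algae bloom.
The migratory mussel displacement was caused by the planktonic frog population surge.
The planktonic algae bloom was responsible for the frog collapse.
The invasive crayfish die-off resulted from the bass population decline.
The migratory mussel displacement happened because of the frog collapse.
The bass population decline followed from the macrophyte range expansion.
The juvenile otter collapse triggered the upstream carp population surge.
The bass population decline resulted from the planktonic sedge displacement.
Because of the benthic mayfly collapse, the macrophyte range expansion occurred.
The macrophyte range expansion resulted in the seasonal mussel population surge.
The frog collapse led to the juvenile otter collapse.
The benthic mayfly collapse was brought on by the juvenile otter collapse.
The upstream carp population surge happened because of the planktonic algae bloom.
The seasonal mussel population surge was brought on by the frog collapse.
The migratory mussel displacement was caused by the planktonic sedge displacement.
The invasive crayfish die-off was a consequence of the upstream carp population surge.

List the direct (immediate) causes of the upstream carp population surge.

the juvenile otter collapse, the planktonic algae bloom

Upstream contributors include the frog collapse, but only the juvenile otter collapse, the planktonic algae bloom feed directly into the upstream carp population surge.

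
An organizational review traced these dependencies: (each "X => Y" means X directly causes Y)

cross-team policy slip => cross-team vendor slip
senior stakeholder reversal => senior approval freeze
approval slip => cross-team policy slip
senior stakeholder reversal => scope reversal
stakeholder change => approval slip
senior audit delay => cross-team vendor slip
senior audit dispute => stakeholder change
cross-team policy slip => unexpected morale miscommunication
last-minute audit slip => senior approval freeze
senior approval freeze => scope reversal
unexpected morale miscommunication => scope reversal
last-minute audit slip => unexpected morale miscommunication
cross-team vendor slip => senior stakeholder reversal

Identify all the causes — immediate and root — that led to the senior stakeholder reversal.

the approval slip, the cross-team policy slip, the cross-team vendor slip, the senior audit delay, the senior audit dispute, the stakeholder change

Immediate cause of the senior stakeholder reversal: the cross-team vendor slip.
Further upstream: the senior audit dispute, the stakeholder change, the approval slip, the senior audit delay, the cross-team policy slip.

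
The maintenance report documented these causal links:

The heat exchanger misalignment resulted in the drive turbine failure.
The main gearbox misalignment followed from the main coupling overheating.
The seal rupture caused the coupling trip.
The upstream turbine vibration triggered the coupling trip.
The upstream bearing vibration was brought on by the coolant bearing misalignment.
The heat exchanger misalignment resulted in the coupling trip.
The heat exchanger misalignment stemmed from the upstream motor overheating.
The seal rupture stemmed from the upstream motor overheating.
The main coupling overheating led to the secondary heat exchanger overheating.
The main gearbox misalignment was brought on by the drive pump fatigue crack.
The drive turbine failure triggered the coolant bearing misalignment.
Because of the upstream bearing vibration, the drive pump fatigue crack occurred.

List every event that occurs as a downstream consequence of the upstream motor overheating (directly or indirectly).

the coolant bearing misalignment, the coupling trip, the drive pump fatigue crack, the drive turbine failure, the heat exchanger misalignment, the main gearbox misalignment, the seal rupture, the upstream bearing vibration

Direct effects: the heat exchanger misalignment, the seal rupture.
2 steps out: the drive turbine failure, the coupling trip.
3 steps out: the coolant bearing misalignment.
4 steps out: the upstream bearing vibration.
5 steps out: the drive pump fatigue crack.
6 steps out: the main gearbox misalignment.
Not reachable from it: the main coupling overheating, the upstream turbine vibration, the secondary heat exchanger overheating.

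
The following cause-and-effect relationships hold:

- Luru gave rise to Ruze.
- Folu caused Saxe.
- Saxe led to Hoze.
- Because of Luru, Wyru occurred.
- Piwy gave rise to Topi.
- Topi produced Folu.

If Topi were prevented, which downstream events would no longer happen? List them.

Folu, Hoze, Saxe

Downstream of Topi: Folu, Saxe, Hoze.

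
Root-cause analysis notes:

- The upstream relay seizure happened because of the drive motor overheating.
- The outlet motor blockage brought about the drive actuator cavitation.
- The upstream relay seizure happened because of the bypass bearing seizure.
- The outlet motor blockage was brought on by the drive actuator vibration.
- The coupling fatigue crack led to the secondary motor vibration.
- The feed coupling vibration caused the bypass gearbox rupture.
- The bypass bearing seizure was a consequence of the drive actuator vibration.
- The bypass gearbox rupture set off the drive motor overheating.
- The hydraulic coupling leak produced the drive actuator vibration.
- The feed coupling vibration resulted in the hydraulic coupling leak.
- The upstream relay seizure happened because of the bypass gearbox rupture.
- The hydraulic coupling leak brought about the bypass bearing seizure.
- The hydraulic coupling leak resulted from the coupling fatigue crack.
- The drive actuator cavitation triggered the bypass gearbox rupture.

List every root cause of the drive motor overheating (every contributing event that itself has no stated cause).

the coupling fatigue crack, the feed coupling vibration

Tracing upstream from the drive motor overheating: the drive motor overheating ← the bypass gearbox rupture ← the drive actuator cavitation ← the outlet motor blockage ← the drive actuator vibration ← the hydraulic coupling leak ← the coupling fatigue crack.
A separate upstream branch: the drive motor overheating ← the bypass gearbox rupture ← the feed coupling vibration.
Each of those chain origins has no stated cause.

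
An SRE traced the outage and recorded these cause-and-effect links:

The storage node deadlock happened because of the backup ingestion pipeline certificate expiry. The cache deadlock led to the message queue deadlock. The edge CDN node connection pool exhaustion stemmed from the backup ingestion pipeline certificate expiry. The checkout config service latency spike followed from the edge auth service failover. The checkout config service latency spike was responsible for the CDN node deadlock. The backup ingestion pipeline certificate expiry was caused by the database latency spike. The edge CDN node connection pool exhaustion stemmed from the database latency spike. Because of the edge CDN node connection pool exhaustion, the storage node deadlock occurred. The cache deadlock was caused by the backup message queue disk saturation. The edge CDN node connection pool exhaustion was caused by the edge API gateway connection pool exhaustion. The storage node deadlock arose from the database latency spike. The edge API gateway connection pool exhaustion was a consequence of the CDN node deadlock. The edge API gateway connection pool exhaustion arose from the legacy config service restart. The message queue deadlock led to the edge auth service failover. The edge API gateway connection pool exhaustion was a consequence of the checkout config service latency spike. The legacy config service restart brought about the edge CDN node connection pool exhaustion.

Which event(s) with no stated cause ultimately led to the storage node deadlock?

the backup message queue disk saturation, the database latency spike, the legacy config service restart

Tracing upstream from the storage node deadlock: the storage node deadlock ← the edge CDN node connection pool exhaustion ← the edge API gateway connection pool exhaustion ← the checkout config service latency spike ← the edge auth service failover ← the message queue deadlock ← the cache deadlock ← the backup message queue disk saturation.
A separate upstream branch: the storage node deadlock ← the edge CDN node connection pool exhaustion ← the legacy config service restart.
A separate upstream branch: the storage node deadlock ← the database latency spike.
Each of those chain origins has no stated cause.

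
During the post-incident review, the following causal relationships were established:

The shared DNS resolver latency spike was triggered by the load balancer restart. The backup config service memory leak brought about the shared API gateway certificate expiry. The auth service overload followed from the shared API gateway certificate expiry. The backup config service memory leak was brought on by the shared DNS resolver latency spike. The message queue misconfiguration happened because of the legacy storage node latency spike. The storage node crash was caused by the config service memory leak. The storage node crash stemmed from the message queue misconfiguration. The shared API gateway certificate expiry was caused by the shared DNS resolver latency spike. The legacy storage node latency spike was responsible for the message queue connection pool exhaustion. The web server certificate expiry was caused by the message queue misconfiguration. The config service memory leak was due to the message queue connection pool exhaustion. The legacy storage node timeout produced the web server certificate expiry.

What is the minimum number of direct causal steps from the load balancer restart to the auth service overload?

3

Shortest chain: the load balancer restart → the shared DNS resolver latency spike → the shared API gateway certificate expiry → the auth service overload.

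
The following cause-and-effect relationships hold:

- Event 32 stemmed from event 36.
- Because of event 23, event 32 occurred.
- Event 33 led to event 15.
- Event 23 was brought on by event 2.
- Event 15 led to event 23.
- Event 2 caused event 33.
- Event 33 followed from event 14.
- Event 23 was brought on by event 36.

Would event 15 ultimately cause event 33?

Event 15 leads to event 23, event 32; event 33 is not among them.

No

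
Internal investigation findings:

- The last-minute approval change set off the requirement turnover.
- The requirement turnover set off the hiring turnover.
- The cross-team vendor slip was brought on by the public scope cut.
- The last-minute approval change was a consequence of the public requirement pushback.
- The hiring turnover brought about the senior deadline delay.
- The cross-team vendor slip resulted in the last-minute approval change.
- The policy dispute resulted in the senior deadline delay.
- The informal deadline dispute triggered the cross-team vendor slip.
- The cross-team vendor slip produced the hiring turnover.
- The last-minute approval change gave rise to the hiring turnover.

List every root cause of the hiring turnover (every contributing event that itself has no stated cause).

the informal deadline dispute, the public requirement pushback, the public scope cut

Tracing upstream from the hiring turnover: the hiring turnover ← the cross-team vendor slip ← the informal deadline dispute.
A separate upstream branch: the hiring turnover ← the cross-team vendor slip ← the public scope cut.
A separate upstream branch: the hiring turnover ← the last-minute approval change ← the public requirement pushback.
Each of those chain origins has no stated cause.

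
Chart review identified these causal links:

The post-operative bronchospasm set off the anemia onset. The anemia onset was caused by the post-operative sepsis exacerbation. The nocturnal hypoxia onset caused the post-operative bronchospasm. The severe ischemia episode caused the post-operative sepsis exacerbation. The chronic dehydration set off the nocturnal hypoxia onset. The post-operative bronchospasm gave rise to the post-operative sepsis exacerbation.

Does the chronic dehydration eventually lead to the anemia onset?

Yes

There is a causal chain: the chronic dehydration → the nocturnal hypoxia onset → the post-operative bronchospasm → the anemia onset.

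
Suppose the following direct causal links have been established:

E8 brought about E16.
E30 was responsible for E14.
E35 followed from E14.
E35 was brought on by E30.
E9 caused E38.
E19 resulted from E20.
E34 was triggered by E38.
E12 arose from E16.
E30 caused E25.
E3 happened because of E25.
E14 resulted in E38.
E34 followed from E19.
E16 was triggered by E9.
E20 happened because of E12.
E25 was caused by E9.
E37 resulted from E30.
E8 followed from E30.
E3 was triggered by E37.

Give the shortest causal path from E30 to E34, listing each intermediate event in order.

E30 → E14
E14 → E38
E38 → E34
Length: 3 steps.

E30 → E14 → E38 → E34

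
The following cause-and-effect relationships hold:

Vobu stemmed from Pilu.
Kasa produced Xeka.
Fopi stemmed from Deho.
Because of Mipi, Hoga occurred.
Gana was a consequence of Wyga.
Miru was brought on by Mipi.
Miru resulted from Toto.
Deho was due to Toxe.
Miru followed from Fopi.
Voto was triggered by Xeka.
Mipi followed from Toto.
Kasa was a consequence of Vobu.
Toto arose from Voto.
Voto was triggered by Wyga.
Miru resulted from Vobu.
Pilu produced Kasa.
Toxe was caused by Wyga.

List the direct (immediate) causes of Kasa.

Pilu, Vobu

Pilu, Vobu → Kasa with nothing further upstream stated.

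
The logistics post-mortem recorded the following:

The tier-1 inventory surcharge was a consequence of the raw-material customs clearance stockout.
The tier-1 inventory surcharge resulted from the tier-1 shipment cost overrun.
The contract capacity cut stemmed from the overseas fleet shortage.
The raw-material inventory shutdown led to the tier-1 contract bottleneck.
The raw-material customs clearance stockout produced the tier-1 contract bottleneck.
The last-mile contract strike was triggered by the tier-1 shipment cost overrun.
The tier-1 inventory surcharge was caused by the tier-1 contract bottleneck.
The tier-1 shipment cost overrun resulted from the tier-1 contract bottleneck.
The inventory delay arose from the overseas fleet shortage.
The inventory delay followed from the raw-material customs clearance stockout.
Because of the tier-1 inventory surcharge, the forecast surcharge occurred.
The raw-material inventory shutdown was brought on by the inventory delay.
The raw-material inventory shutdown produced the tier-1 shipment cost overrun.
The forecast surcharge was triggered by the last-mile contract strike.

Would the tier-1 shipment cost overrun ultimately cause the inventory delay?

The tier-1 shipment cost overrun leads to the last-mile contract strike, the tier-1 inventory surcharge, the forecast surcharge; the inventory delay is not among them.

No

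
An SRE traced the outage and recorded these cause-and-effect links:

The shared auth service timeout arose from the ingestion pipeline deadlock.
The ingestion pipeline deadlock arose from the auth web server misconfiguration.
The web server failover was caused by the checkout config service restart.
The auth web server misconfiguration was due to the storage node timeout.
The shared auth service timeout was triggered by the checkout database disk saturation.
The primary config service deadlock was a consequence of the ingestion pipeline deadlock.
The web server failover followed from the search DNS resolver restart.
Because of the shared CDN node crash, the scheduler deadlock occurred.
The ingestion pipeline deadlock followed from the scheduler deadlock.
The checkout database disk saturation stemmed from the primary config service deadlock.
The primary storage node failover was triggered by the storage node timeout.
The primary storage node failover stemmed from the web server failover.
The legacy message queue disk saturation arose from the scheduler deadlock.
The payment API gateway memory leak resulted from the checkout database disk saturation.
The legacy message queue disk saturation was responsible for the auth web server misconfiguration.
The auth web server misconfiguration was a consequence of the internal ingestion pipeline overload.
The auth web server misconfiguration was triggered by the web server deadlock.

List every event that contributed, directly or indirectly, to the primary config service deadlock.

the auth web server misconfiguration, the ingestion pipeline deadlock, the internal ingestion pipeline overload, the legacy message queue disk saturation, the scheduler deadlock, the shared CDN node crash, the storage node timeout, the web server deadlock

Immediate cause of the primary config service deadlock: the ingestion pipeline deadlock.
Further upstream: the shared CDN node crash, the scheduler deadlock, the internal ingestion pipeline overload, the web server deadlock, the storage node timeout, the legacy message queue disk saturation, the auth web server misconfiguration.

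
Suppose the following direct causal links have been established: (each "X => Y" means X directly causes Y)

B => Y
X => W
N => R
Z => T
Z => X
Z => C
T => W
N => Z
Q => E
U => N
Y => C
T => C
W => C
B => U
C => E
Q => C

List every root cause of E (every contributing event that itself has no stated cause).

B, Q

Tracing upstream from E: E ← C ← Y ← B.
A separate upstream branch: E ← Q.
Each of those chain origins has no stated cause.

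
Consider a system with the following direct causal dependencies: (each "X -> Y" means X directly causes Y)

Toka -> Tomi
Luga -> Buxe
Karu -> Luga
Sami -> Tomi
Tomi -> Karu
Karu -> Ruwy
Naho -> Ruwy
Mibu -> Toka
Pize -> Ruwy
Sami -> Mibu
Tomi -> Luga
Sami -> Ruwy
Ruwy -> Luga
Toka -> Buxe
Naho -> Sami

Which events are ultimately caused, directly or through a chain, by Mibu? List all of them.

Direct effects: Toka.
2 steps out: Tomi, Buxe.
3 steps out: Karu, Luga.
4 steps out: Ruwy.
Not reachable from it: Naho, Pize, Sami.

Buxe, Karu, Luga, Ruwy, Toka, Tomi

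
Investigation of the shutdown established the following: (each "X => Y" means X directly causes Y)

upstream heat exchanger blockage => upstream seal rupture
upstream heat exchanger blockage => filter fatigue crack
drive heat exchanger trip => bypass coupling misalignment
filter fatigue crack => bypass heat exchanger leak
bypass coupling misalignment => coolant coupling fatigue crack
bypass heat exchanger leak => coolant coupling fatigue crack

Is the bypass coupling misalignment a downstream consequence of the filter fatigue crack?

The filter fatigue crack leads to the bypass heat exchanger leak, the coolant coupling fatigue crack; the bypass coupling misalignment is not among them.

No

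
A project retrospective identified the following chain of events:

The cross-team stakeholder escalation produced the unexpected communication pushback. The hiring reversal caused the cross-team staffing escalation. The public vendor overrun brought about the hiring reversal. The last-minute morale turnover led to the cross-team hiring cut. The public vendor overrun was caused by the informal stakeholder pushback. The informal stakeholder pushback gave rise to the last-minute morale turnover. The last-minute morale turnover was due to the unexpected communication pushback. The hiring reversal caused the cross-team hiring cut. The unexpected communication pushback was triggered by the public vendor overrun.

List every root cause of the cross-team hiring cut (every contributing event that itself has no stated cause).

the cross-team stakeholder escalation, the informal stakeholder pushback

Tracing upstream from the cross-team hiring cut: the cross-team hiring cut ← the last-minute morale turnover ← the informal stakeholder pushback.
A separate upstream branch: the cross-team hiring cut ← the last-minute morale turnover ← the unexpected communication pushback ← the cross-team stakeholder escalation.
Each of those chain origins has no stated cause.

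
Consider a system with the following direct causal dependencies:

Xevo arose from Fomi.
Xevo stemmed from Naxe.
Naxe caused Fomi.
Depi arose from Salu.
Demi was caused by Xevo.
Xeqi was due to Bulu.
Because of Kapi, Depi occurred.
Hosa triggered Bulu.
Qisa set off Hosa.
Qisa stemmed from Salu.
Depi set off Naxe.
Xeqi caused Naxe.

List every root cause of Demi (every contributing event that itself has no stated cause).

Kapi, Salu

Tracing upstream from Demi: Demi ← Xevo ← Naxe ← Depi ← Salu.
A separate upstream branch: Demi ← Xevo ← Naxe ← Depi ← Kapi.
Each of those chain origins has no stated cause.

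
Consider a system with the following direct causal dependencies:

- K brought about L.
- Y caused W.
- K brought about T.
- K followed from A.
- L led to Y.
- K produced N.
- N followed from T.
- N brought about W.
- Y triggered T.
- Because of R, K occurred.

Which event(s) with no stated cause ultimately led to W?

Tracing upstream from W: W ← N ← K ← R.
A separate upstream branch: W ← N ← K ← A.
Each of those chain origins has no stated cause.

A, R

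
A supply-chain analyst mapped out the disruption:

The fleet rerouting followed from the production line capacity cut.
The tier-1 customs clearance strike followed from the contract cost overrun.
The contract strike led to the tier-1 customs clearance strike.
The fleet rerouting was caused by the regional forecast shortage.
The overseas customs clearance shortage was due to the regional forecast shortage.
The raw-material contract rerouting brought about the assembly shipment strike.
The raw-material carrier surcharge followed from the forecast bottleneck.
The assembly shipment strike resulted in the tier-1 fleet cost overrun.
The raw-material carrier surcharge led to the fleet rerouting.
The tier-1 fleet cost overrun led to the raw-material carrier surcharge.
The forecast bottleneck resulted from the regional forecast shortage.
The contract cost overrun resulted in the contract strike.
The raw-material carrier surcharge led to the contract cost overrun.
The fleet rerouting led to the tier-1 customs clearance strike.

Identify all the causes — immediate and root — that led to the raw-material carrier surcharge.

Immediate causes of the raw-material carrier surcharge: the forecast bottleneck, the tier-1 fleet cost overrun.
Further upstream: the regional forecast shortage, the raw-material contract rerouting, the assembly shipment strike.

the assembly shipment strike, the forecast bottleneck, the raw-material contract rerouting, the regional forecast shortage, the tier-1 fleet cost overrun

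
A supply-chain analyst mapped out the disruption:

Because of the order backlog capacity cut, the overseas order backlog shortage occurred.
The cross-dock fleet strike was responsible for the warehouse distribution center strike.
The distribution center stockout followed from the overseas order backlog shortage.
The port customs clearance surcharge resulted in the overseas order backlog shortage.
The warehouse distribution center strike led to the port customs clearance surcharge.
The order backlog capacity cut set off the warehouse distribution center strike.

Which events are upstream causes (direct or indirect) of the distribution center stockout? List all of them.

Immediate cause of the distribution center stockout: the overseas order backlog shortage.
Further upstream: the order backlog capacity cut, the warehouse distribution center strike, the port customs clearance surcharge, the cross-dock fleet strike.

the cross-dock fleet strike, the order backlog capacity cut, the overseas order backlog shortage, the port customs clearance surcharge, the warehouse distribution center strike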